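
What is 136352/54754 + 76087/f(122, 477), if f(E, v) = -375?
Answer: -2057467799/10266375 ≈ -200.41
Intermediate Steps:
136352/54754 + 76087/f(122, 477) = 136352/54754 + 76087/(-375) = 136352*(1/54754) + 76087*(-1/375) = 68176/27377 - 76087/375 = -2057467799/10266375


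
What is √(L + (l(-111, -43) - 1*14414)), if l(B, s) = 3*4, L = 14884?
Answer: √482 ≈ 21.954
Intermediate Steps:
l(B, s) = 12
√(L + (l(-111, -43) - 1*14414)) = √(14884 + (12 - 1*14414)) = √(14884 + (12 - 14414)) = √(14884 - 14402) = √482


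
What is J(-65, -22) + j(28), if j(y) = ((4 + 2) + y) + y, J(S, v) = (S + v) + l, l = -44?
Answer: -69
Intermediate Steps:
J(S, v) = -44 + S + v (J(S, v) = (S + v) - 44 = -44 + S + v)
j(y) = 6 + 2*y (j(y) = (6 + y) + y = 6 + 2*y)
J(-65, -22) + j(28) = (-44 - 65 - 22) + (6 + 2*28) = -131 + (6 + 56) = -131 + 62 = -69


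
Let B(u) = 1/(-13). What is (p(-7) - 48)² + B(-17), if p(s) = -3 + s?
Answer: 43731/13 ≈ 3363.9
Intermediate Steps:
B(u) = -1/13
(p(-7) - 48)² + B(-17) = ((-3 - 7) - 48)² - 1/13 = (-10 - 48)² - 1/13 = (-58)² - 1/13 = 3364 - 1/13 = 43731/13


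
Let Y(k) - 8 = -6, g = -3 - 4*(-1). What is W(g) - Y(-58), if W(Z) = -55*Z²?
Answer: -57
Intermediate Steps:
g = 1 (g = -3 + 4 = 1)
Y(k) = 2 (Y(k) = 8 - 6 = 2)
W(g) - Y(-58) = -55*1² - 1*2 = -55*1 - 2 = -55 - 2 = -57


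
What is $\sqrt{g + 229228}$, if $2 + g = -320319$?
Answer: $i \sqrt{91093} \approx 301.82 i$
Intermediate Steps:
$g = -320321$ ($g = -2 - 320319 = -320321$)
$\sqrt{g + 229228} = \sqrt{-320321 + 229228} = \sqrt{-91093} = i \sqrt{91093}$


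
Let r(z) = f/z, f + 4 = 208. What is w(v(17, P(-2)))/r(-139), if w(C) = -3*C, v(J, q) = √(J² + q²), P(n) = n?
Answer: 139*√293/68 ≈ 34.990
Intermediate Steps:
f = 204 (f = -4 + 208 = 204)
r(z) = 204/z
w(v(17, P(-2)))/r(-139) = (-3*√(17² + (-2)²))/((204/(-139))) = (-3*√(289 + 4))/((204*(-1/139))) = (-3*√293)/(-204/139) = -3*√293*(-139/204) = 139*√293/68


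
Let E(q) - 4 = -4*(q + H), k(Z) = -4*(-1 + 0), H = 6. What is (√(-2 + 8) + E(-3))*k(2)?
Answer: -32 + 4*√6 ≈ -22.202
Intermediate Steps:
k(Z) = 4 (k(Z) = -4*(-1) = 4)
E(q) = -20 - 4*q (E(q) = 4 - 4*(q + 6) = 4 - 4*(6 + q) = 4 + (-24 - 4*q) = -20 - 4*q)
(√(-2 + 8) + E(-3))*k(2) = (√(-2 + 8) + (-20 - 4*(-3)))*4 = (√6 + (-20 + 12))*4 = (√6 - 8)*4 = (-8 + √6)*4 = -32 + 4*√6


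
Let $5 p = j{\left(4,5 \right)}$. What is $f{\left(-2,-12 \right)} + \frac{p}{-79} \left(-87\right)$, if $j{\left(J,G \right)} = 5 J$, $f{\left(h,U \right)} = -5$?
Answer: $- \frac{47}{79} \approx -0.59494$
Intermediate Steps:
$p = 4$ ($p = \frac{5 \cdot 4}{5} = \frac{1}{5} \cdot 20 = 4$)
$f{\left(-2,-12 \right)} + \frac{p}{-79} \left(-87\right) = -5 + \frac{4}{-79} \left(-87\right) = -5 + 4 \left(- \frac{1}{79}\right) \left(-87\right) = -5 - - \frac{348}{79} = -5 + \frac{348}{79} = - \frac{47}{79}$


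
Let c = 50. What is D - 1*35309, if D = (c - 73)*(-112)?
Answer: -32733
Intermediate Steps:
D = 2576 (D = (50 - 73)*(-112) = -23*(-112) = 2576)
D - 1*35309 = 2576 - 1*35309 = 2576 - 35309 = -32733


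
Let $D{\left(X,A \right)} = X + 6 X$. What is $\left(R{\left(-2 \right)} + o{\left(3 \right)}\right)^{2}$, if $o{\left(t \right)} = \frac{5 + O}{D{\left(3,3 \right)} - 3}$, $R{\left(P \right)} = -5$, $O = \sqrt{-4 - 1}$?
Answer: $\frac{\left(85 - i \sqrt{5}\right)^{2}}{324} \approx 22.284 - 1.1732 i$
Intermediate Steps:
$O = i \sqrt{5}$ ($O = \sqrt{-5} = i \sqrt{5} \approx 2.2361 i$)
$D{\left(X,A \right)} = 7 X$
$o{\left(t \right)} = \frac{5}{18} + \frac{i \sqrt{5}}{18}$ ($o{\left(t \right)} = \frac{5 + i \sqrt{5}}{7 \cdot 3 - 3} = \frac{5 + i \sqrt{5}}{21 - 3} = \frac{5 + i \sqrt{5}}{18} = \left(5 + i \sqrt{5}\right) \frac{1}{18} = \frac{5}{18} + \frac{i \sqrt{5}}{18}$)
$\left(R{\left(-2 \right)} + o{\left(3 \right)}\right)^{2} = \left(-5 + \left(\frac{5}{18} + \frac{i \sqrt{5}}{18}\right)\right)^{2} = \left(- \frac{85}{18} + \frac{i \sqrt{5}}{18}\right)^{2}$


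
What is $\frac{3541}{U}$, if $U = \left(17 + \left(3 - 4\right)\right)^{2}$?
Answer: $\frac{3541}{256} \approx 13.832$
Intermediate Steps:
$U = 256$ ($U = \left(17 - 1\right)^{2} = 16^{2} = 256$)
$\frac{3541}{U} = \frac{3541}{256}$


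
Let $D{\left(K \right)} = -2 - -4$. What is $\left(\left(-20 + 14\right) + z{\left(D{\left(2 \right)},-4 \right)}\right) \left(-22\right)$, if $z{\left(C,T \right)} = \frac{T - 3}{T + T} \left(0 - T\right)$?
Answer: $55$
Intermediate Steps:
$D{\left(K \right)} = 2$ ($D{\left(K \right)} = -2 + 4 = 2$)
$z{\left(C,T \right)} = \frac{3}{2} - \frac{T}{2}$ ($z{\left(C,T \right)} = \frac{-3 + T}{2 T} \left(- T\right) = \frac{3}{2} - \frac{T}{2}$)
$\left(\left(-20 + 14\right) + z{\left(D{\left(2 \right)},-4 \right)}\right) \left(-22\right) = \left(\left(-20 + 14\right) + \left(\frac{3}{2} - -2\right)\right) \left(-22\right) = \left(-6 + \left(\frac{3}{2} + 2\right)\right) \left(-22\right) = \left(-6 + \frac{7}{2}\right) \left(-22\right) = \left(- \frac{5}{2}\right) \left(-22\right) = 55$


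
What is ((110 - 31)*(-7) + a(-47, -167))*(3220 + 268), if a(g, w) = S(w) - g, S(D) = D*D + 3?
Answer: 95522368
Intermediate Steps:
S(D) = 3 + D**2 (S(D) = D**2 + 3 = 3 + D**2)
a(g, w) = 3 + w**2 - g (a(g, w) = (3 + w**2) - g = 3 + w**2 - g)
((110 - 31)*(-7) + a(-47, -167))*(3220 + 268) = ((110 - 31)*(-7) + (3 + (-167)**2 - 1*(-47)))*(3220 + 268) = (79*(-7) + (3 + 27889 + 47))*3488 = (-553 + 27939)*3488 = 27386*3488 = 95522368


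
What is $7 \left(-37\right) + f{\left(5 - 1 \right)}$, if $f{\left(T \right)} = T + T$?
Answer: $-251$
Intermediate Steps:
$f{\left(T \right)} = 2 T$
$7 \left(-37\right) + f{\left(5 - 1 \right)} = 7 \left(-37\right) + 2 \left(5 - 1\right) = -259 + 2 \left(5 - 1\right) = -259 + 2 \cdot 4 = -259 + 8 = -251$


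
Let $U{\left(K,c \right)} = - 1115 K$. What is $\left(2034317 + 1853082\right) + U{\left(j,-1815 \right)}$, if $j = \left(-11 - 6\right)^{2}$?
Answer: $3565164$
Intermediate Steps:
$j = 289$ ($j = \left(-17\right)^{2} = 289$)
$\left(2034317 + 1853082\right) + U{\left(j,-1815 \right)} = \left(2034317 + 1853082\right) - 322235 = 3887399 - 322235 = 3565164$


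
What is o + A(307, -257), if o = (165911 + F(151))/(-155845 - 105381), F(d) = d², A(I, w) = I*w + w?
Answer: -10338896984/130613 ≈ -79157.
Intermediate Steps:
A(I, w) = w + I*w
o = -94356/130613 (o = (165911 + 151²)/(-155845 - 105381) = (165911 + 22801)/(-261226) = 188712*(-1/261226) = -94356/130613 ≈ -0.72241)
o + A(307, -257) = -94356/130613 - 257*(1 + 307) = -94356/130613 - 257*308 = -94356/130613 - 79156 = -10338896984/130613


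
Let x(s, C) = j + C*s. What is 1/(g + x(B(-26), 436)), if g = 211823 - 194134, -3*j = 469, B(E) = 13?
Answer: 3/69602 ≈ 4.3102e-5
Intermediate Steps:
j = -469/3 (j = -1/3*469 = -469/3 ≈ -156.33)
x(s, C) = -469/3 + C*s
g = 17689
1/(g + x(B(-26), 436)) = 1/(17689 + (-469/3 + 436*13)) = 1/(17689 + (-469/3 + 5668)) = 1/(17689 + 16535/3) = 1/(69602/3) = 3/69602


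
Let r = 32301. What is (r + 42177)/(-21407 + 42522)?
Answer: 74478/21115 ≈ 3.5273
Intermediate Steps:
(r + 42177)/(-21407 + 42522) = (32301 + 42177)/(-21407 + 42522) = 74478/21115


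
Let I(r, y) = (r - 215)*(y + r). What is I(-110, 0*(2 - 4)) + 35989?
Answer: 71739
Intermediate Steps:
I(r, y) = (-215 + r)*(r + y)
I(-110, 0*(2 - 4)) + 35989 = ((-110)**2 - 215*(-110) - 0*(2 - 4) - 0*(2 - 4)) + 35989 = (12100 + 23650 - 0*(-2) - 0*(-2)) + 35989 = (12100 + 23650 - 215*0 - 110*0) + 35989 = (12100 + 23650 + 0 + 0) + 35989 = 35750 + 35989 = 71739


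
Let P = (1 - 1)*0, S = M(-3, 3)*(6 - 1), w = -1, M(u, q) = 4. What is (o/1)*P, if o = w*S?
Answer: 0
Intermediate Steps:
S = 20 (S = 4*(6 - 1) = 4*5 = 20)
P = 0 (P = 0*0 = 0)
o = -20 (o = -1*20 = -20)
(o/1)*P = -20/1*0 = -20*1*0 = -20*0 = 0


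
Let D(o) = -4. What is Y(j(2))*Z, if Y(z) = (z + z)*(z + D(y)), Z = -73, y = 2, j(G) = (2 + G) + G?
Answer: -1752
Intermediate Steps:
j(G) = 2 + 2*G
Y(z) = 2*z*(-4 + z) (Y(z) = (z + z)*(z - 4) = (2*z)*(-4 + z) = 2*z*(-4 + z))
Y(j(2))*Z = (2*(2 + 2*2)*(-4 + (2 + 2*2)))*(-73) = (2*(2 + 4)*(-4 + (2 + 4)))*(-73) = (2*6*(-4 + 6))*(-73) = (2*6*2)*(-73) = 24*(-73) = -1752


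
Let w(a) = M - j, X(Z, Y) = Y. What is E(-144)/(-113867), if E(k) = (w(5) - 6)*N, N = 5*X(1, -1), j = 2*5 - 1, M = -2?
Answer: -85/113867 ≈ -0.00074648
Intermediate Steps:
j = 9 (j = 10 - 1 = 9)
N = -5 (N = 5*(-1) = -5)
w(a) = -11 (w(a) = -2 - 1*9 = -2 - 9 = -11)
E(k) = 85 (E(k) = (-11 - 6)*(-5) = -17*(-5) = 85)
E(-144)/(-113867) = 85/(-113867) = 85*(-1/113867) = -85/113867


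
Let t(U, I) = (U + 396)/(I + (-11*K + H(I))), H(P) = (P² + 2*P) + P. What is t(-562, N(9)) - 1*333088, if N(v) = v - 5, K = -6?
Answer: -16321395/49 ≈ -3.3309e+5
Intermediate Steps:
N(v) = -5 + v
H(P) = P² + 3*P
t(U, I) = (396 + U)/(66 + I + I*(3 + I)) (t(U, I) = (U + 396)/(I + (-11*(-6) + I*(3 + I))) = (396 + U)/(I + (66 + I*(3 + I))) = (396 + U)/(66 + I + I*(3 + I)))
t(-562, N(9)) - 1*333088 = (396 - 562)/(66 + (-5 + 9) + (-5 + 9)*(3 + (-5 + 9))) - 1*333088 = -166/(66 + 4 + 4*(3 + 4)) - 333088 = -166/(66 + 4 + 4*7) - 333088 = -166/(66 + 4 + 28) - 333088 = -166/98 - 333088 = (1/98)*(-166) - 333088 = -83/49 - 333088 = -16321395/49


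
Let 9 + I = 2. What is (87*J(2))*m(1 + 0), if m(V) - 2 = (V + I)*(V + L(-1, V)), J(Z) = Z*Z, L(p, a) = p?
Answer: 696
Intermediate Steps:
I = -7 (I = -9 + 2 = -7)
J(Z) = Z**2
m(V) = 2 + (-1 + V)*(-7 + V) (m(V) = 2 + (V - 7)*(V - 1) = 2 + (-7 + V)*(-1 + V) = 2 + (-1 + V)*(-7 + V))
(87*J(2))*m(1 + 0) = (87*2**2)*(9 + (1 + 0)**2 - 8*(1 + 0)) = (87*4)*(9 + 1**2 - 8*1) = 348*(9 + 1 - 8) = 348*2 = 696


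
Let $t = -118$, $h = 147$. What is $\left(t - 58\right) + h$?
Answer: $-29$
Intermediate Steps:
$\left(t - 58\right) + h = \left(-118 - 58\right) + 147 = -176 + 147 = -29$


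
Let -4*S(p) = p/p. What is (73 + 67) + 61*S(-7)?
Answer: 499/4 ≈ 124.75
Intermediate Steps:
S(p) = -¼ (S(p) = -p/(4*p) = -¼*1 = -¼)
(73 + 67) + 61*S(-7) = (73 + 67) + 61*(-¼) = 140 - 61/4 = 499/4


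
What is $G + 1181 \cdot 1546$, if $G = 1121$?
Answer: $1826947$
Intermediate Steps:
$G + 1181 \cdot 1546 = 1121 + 1181 \cdot 1546 = 1121 + 1825826 = 1826947$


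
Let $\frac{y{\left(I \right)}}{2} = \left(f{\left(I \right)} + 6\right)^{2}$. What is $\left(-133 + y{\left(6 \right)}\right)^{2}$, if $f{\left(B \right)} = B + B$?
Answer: $265225$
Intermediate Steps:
$f{\left(B \right)} = 2 B$
$y{\left(I \right)} = 2 \left(6 + 2 I\right)^{2}$ ($y{\left(I \right)} = 2 \left(2 I + 6\right)^{2} = 2 \left(6 + 2 I\right)^{2}$)
$\left(-133 + y{\left(6 \right)}\right)^{2} = \left(-133 + 8 \left(3 + 6\right)^{2}\right)^{2} = \left(-133 + 8 \cdot 9^{2}\right)^{2} = \left(-133 + 8 \cdot 81\right)^{2} = \left(-133 + 648\right)^{2} = 515^{2} = 265225$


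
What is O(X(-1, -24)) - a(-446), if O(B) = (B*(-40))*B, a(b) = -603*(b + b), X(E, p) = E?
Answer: -537916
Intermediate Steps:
a(b) = -1206*b
O(B) = -40*B² (O(B) = (-40*B)*B = -40*B²)
O(X(-1, -24)) - a(-446) = -40*(-1)² - (-1206)*(-446) = -40*1 - 1*537876 = -40 - 537876 = -537916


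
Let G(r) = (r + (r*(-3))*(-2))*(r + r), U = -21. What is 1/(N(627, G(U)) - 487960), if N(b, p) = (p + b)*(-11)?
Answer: -1/562771 ≈ -1.7769e-6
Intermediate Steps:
G(r) = 14*r² (G(r) = (r - 3*r*(-2))*(2*r) = (r + 6*r)*(2*r) = (7*r)*(2*r) = 14*r²)
N(b, p) = -11*b - 11*p (N(b, p) = (b + p)*(-11) = -11*b - 11*p)
1/(N(627, G(U)) - 487960) = 1/((-11*627 - 154*(-21)²) - 487960) = 1/((-6897 - 154*441) - 487960) = 1/((-6897 - 11*6174) - 487960) = 1/((-6897 - 67914) - 487960) = 1/(-74811 - 487960) = 1/(-562771) = -1/562771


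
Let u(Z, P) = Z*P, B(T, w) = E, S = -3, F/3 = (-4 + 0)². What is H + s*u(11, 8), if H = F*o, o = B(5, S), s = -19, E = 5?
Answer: -1432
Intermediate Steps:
F = 48 (F = 3*(-4 + 0)² = 3*(-4)² = 3*16 = 48)
B(T, w) = 5
o = 5
u(Z, P) = P*Z
H = 240 (H = 48*5 = 240)
H + s*u(11, 8) = 240 - 152*11 = 240 - 19*88 = 240 - 1672 = -1432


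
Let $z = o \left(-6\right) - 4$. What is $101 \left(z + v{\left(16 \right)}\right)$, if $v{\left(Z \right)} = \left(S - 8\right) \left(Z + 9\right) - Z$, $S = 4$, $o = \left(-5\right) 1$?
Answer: $-9090$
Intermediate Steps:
$o = -5$
$z = 26$ ($z = \left(-5\right) \left(-6\right) - 4 = 30 - 4 = 26$)
$v{\left(Z \right)} = -36 - 5 Z$ ($v{\left(Z \right)} = \left(4 - 8\right) \left(Z + 9\right) - Z = - 4 \left(9 + Z\right) - Z = \left(-36 - 4 Z\right) - Z = -36 - 5 Z$)
$101 \left(z + v{\left(16 \right)}\right) = 101 \left(26 - 116\right) = 101 \left(-90\right) = -9090$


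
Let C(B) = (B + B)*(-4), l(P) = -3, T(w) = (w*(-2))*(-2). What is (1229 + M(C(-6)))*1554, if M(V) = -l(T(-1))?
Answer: 1914528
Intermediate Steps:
T(w) = 4*w (T(w) = -2*w*(-2) = 4*w)
C(B) = -8*B (C(B) = (2*B)*(-4) = -8*B)
M(V) = 3 (M(V) = -1*(-3) = 3)
(1229 + M(C(-6)))*1554 = (1229 + 3)*1554 = 1232*1554 = 1914528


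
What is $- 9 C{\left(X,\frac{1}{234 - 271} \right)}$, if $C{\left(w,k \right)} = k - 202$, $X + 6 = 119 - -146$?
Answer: $\frac{67275}{37} \approx 1818.2$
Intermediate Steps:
$X = 259$ ($X = -6 + \left(119 - -146\right) = -6 + \left(119 + 146\right) = -6 + 265 = 259$)
$C{\left(w,k \right)} = -202 + k$
$- 9 C{\left(X,\frac{1}{234 - 271} \right)} = - 9 \left(-202 + \frac{1}{234 - 271}\right) = - 9 \left(-202 + \frac{1}{-37}\right) = - 9 \left(-202 - \frac{1}{37}\right) = \left(-9\right) \left(- \frac{7475}{37}\right) = \frac{67275}{37}$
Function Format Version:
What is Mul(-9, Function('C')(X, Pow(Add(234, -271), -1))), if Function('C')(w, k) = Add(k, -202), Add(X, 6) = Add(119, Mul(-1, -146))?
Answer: Rational(67275, 37) ≈ 1818.2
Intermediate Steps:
X = 259 (X = Add(-6, Add(119, Mul(-1, -146))) = Add(-6, Add(119, 146)) = Add(-6, 265) = 259)
Function('C')(w, k) = Add(-202, k)
Mul(-9, Function('C')(X, Pow(Add(234, -271), -1))) = Mul(-9, Add(-202, Pow(Add(234, -271), -1))) = Mul(-9, Add(-202, Pow(-37, -1))) = Mul(-9, Add(-202, Rational(-1, 37))) = Mul(-9, Rational(-7475, 37)) = Rational(67275, 37)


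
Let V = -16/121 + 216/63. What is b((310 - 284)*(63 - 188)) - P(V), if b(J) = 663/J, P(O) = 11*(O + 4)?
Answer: -1548927/19250 ≈ -80.464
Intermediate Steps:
V = 2792/847 (V = -16*1/121 + 216*(1/63) = -16/121 + 24/7 = 2792/847 ≈ 3.2963)
P(O) = 44 + 11*O (P(O) = 11*(4 + O) = 44 + 11*O)
b((310 - 284)*(63 - 188)) - P(V) = 663/(((310 - 284)*(63 - 188))) - (44 + 11*(2792/847)) = 663/((26*(-125))) - (44 + 2792/77) = 663/(-3250) - 1*6180/77 = 663*(-1/3250) - 6180/77 = -51/250 - 6180/77 = -1548927/19250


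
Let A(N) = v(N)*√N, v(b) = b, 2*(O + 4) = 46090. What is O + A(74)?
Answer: 23041 + 74*√74 ≈ 23678.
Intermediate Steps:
O = 23041 (O = -4 + (½)*46090 = -4 + 23045 = 23041)
A(N) = N^(3/2) (A(N) = N*√N = N^(3/2))
O + A(74) = 23041 + 74^(3/2) = 23041 + 74*√74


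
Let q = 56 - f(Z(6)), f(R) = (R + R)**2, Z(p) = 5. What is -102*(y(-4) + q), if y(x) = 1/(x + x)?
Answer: 18003/4 ≈ 4500.8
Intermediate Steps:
f(R) = 4*R**2 (f(R) = (2*R)**2 = 4*R**2)
y(x) = 1/(2*x)
q = -44 (q = 56 - 4*5**2 = 56 - 4*25 = 56 - 1*100 = 56 - 100 = -44)
-102*(y(-4) + q) = -102*((1/2)/(-4) - 44) = -102*((1/2)*(-1/4) - 44) = -102*(-1/8 - 44) = -102*(-353/8) = 18003/4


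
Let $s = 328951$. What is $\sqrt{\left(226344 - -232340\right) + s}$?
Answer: $3 \sqrt{87515} \approx 887.49$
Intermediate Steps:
$\sqrt{\left(226344 - -232340\right) + s} = \sqrt{\left(226344 - -232340\right) + 328951} = \sqrt{\left(226344 + 232340\right) + 328951} = \sqrt{458684 + 328951} = \sqrt{787635} = 3 \sqrt{87515}$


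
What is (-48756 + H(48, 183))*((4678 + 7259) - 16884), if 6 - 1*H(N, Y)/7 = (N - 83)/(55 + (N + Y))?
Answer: 68921401173/286 ≈ 2.4098e+8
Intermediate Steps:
H(N, Y) = 42 - 7*(-83 + N)/(55 + N + Y) (H(N, Y) = 42 - 7*(N - 83)/(55 + (N + Y)) = 42 - 7*(-83 + N)/(55 + N + Y))
(-48756 + H(48, 183))*((4678 + 7259) - 16884) = (-48756 + 7*(413 + 5*48 + 6*183)/(55 + 48 + 183))*((4678 + 7259) - 16884) = (-48756 + 7*(413 + 240 + 1098)/286)*(11937 - 16884) = (-48756 + 7*(1/286)*1751)*(-4947) = (-48756 + 12257/286)*(-4947) = -13931959/286*(-4947) = 68921401173/286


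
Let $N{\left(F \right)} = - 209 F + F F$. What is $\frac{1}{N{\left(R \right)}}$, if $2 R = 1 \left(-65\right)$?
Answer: $\frac{4}{31395} \approx 0.00012741$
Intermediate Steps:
$R = - \frac{65}{2}$ ($R = \frac{1 \left(-65\right)}{2} = \frac{1}{2} \left(-65\right) = - \frac{65}{2} \approx -32.5$)
$N{\left(F \right)} = F^{2} - 209 F$ ($N{\left(F \right)} = - 209 F + F^{2} = F^{2} - 209 F$)
$\frac{1}{N{\left(R \right)}} = \frac{1}{\left(- \frac{65}{2}\right) \left(-209 - \frac{65}{2}\right)} = \frac{1}{\left(- \frac{65}{2}\right) \left(- \frac{483}{2}\right)} = \frac{1}{\frac{31395}{4}} = \frac{4}{31395}$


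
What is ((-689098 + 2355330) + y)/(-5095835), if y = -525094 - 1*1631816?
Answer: 490678/5095835 ≈ 0.096290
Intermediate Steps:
y = -2156910 (y = -525094 - 1631816 = -2156910)
((-689098 + 2355330) + y)/(-5095835) = ((-689098 + 2355330) - 2156910)/(-5095835) = (1666232 - 2156910)*(-1/5095835) = -490678*(-1/5095835) = 490678/5095835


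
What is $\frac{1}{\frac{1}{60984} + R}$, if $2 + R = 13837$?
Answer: $\frac{60984}{843713641} \approx 7.228 \cdot 10^{-5}$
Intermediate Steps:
$R = 13835$ ($R = -2 + 13837 = 13835$)
$\frac{1}{\frac{1}{60984} + R} = \frac{1}{\frac{1}{60984} + 13835} = \frac{1}{\frac{843713641}{60984}} = \frac{60984}{843713641}$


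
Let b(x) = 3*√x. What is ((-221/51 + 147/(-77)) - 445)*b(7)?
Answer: -14891*√7/11 ≈ -3581.6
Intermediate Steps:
((-221/51 + 147/(-77)) - 445)*b(7) = ((-221/51 + 147/(-77)) - 445)*(3*√7) = ((-221*1/51 + 147*(-1/77)) - 445)*(3*√7) = ((-13/3 - 21/11) - 445)*(3*√7) = (-206/33 - 445)*(3*√7) = -14891*√7/11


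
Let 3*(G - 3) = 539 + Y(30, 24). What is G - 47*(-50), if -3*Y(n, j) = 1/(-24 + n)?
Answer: 136763/54 ≈ 2532.6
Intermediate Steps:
Y(n, j) = -1/(3*(-24 + n))
G = 9863/54 (G = 3 + (539 - 1/(-72 + 3*30))/3 = 3 + (539 - 1/(-72 + 90))/3 = 3 + (539 - 1/18)/3 = 3 + (⅓)*(9701/18) = 3 + 9701/54 = 9863/54 ≈ 182.65)
G - 47*(-50) = 9863/54 - 47*(-50) = 9863/54 + 2350 = 136763/54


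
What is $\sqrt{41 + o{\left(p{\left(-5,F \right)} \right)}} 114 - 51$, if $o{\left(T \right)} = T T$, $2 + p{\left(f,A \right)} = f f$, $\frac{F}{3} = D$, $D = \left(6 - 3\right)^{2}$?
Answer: $-51 + 114 \sqrt{570} \approx 2670.7$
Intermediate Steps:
$D = 9$ ($D = 3^{2} = 9$)
$F = 27$ ($F = 3 \cdot 9 = 27$)
$p{\left(f,A \right)} = -2 + f^{2}$ ($p{\left(f,A \right)} = -2 + f f = -2 + f^{2}$)
$o{\left(T \right)} = T^{2}$
$\sqrt{41 + o{\left(p{\left(-5,F \right)} \right)}} 114 - 51 = \sqrt{41 + \left(-2 + \left(-5\right)^{2}\right)^{2}} \cdot 114 - 51 = \sqrt{41 + \left(-2 + 25\right)^{2}} \cdot 114 - 51 = \sqrt{41 + 23^{2}} \cdot 114 - 51 = \sqrt{41 + 529} \cdot 114 - 51 = \sqrt{570} \cdot 114 - 51 = 114 \sqrt{570} - 51 = -51 + 114 \sqrt{570}$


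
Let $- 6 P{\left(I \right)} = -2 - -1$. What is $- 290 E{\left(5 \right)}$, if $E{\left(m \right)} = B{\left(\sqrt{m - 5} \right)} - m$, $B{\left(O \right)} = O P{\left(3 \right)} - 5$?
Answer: $2900$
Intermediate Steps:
$P{\left(I \right)} = \frac{1}{6}$ ($P{\left(I \right)} = - \frac{-2 - -1}{6} = - \frac{-2 + 1}{6} = \left(- \frac{1}{6}\right) \left(-1\right) = \frac{1}{6}$)
$B{\left(O \right)} = -5 + \frac{O}{6}$ ($B{\left(O \right)} = O \frac{1}{6} - 5 = \frac{O}{6} - 5 = -5 + \frac{O}{6}$)
$E{\left(m \right)} = -5 - m + \frac{\sqrt{-5 + m}}{6}$ ($E{\left(m \right)} = \left(-5 + \frac{\sqrt{m - 5}}{6}\right) - m = \left(-5 + \frac{\sqrt{-5 + m}}{6}\right) - m = -5 - m + \frac{\sqrt{-5 + m}}{6}$)
$- 290 E{\left(5 \right)} = - 290 \left(-5 - 5 + \frac{\sqrt{-5 + 5}}{6}\right) = - 290 \left(-5 - 5 + \frac{\sqrt{0}}{6}\right) = - 290 \left(-5 - 5 + \frac{1}{6} \cdot 0\right) = - 290 \left(-5 - 5 + 0\right) = \left(-290\right) \left(-10\right) = 2900$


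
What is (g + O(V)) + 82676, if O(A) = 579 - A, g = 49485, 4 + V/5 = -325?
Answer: 134385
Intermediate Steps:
V = -1645 (V = -20 + 5*(-325) = -20 - 1625 = -1645)
(g + O(V)) + 82676 = (49485 + (579 - 1*(-1645))) + 82676 = (49485 + (579 + 1645)) + 82676 = (49485 + 2224) + 82676 = 51709 + 82676 = 134385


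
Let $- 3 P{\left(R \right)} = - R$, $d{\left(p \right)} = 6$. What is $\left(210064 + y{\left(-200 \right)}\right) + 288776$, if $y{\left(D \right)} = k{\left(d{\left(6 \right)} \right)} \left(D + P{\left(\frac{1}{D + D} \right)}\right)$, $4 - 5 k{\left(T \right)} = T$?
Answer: $\frac{1496760001}{3000} \approx 4.9892 \cdot 10^{5}$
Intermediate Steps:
$P{\left(R \right)} = \frac{R}{3}$ ($P{\left(R \right)} = - \frac{\left(-1\right) R}{3} = \frac{R}{3}$)
$k{\left(T \right)} = \frac{4}{5} - \frac{T}{5}$
$y{\left(D \right)} = - \frac{2 D}{5} - \frac{1}{15 D}$ ($y{\left(D \right)} = \left(\frac{4}{5} - \frac{6}{5}\right) \left(D + \frac{1}{3 \left(D + D\right)}\right) = \left(\frac{4}{5} - \frac{6}{5}\right) \left(D + \frac{1}{3 \cdot 2 D}\right) = - \frac{2 \left(D + \frac{\frac{1}{2} \frac{1}{D}}{3}\right)}{5} = - \frac{2 \left(D + \frac{1}{6 D}\right)}{5} = - \frac{2 D}{5} - \frac{1}{15 D}$)
$\left(210064 + y{\left(-200 \right)}\right) + 288776 = \left(210064 + \frac{-1 - 6 \left(-200\right)^{2}}{15 \left(-200\right)}\right) + 288776 = \left(210064 + \frac{1}{15} \left(- \frac{1}{200}\right) \left(-1 - 240000\right)\right) + 288776 = \left(210064 + \frac{1}{15} \left(- \frac{1}{200}\right) \left(-240001\right)\right) + 288776 = \left(210064 + \frac{240001}{3000}\right) + 288776 = \frac{630432001}{3000} + 288776 = \frac{1496760001}{3000}$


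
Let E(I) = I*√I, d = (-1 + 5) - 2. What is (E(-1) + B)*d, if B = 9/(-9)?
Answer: -2 - 2*I ≈ -2.0 - 2.0*I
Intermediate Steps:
d = 2 (d = 4 - 2 = 2)
B = -1 (B = 9*(-⅑) = -1)
E(I) = I^(3/2)
(E(-1) + B)*d = ((-1)^(3/2) - 1)*2 = (-I - 1)*2 = (-1 - I)*2 = -2 - 2*I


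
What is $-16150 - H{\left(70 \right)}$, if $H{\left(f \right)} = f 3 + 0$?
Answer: $-16360$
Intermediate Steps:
$H{\left(f \right)} = 3 f$ ($H{\left(f \right)} = 3 f + 0 = 3 f$)
$-16150 - H{\left(70 \right)} = -16150 - 3 \cdot 70 = -16150 - 210 = -16360$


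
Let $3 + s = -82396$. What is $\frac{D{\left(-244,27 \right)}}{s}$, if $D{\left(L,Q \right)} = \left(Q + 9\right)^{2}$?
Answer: $- \frac{1296}{82399} \approx -0.015728$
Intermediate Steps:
$s = -82399$ ($s = -3 - 82396 = -82399$)
$D{\left(L,Q \right)} = \left(9 + Q\right)^{2}$
$\frac{D{\left(-244,27 \right)}}{s} = \frac{\left(9 + 27\right)^{2}}{-82399} = 36^{2} \left(- \frac{1}{82399}\right) = 1296 \left(- \frac{1}{82399}\right) = - \frac{1296}{82399}$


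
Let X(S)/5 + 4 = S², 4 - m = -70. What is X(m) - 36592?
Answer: -9232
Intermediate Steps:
m = 74 (m = 4 - 1*(-70) = 4 + 70 = 74)
X(S) = -20 + 5*S²
X(m) - 36592 = (-20 + 5*74²) - 36592 = (-20 + 5*5476) - 36592 = (-20 + 27380) - 36592 = 27360 - 36592 = -9232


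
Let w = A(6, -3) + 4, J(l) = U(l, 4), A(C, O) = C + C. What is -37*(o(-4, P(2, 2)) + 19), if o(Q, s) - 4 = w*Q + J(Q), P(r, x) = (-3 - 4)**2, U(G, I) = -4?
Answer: 1665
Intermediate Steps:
A(C, O) = 2*C
J(l) = -4
P(r, x) = 49 (P(r, x) = (-7)**2 = 49)
w = 16 (w = 2*6 + 4 = 12 + 4 = 16)
o(Q, s) = 16*Q (o(Q, s) = 4 + (16*Q - 4) = 4 + (-4 + 16*Q) = 16*Q)
-37*(o(-4, P(2, 2)) + 19) = -37*(16*(-4) + 19) = -37*(-64 + 19) = -37*(-45) = 1665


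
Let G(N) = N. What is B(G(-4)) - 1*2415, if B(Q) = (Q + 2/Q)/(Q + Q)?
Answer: -38631/16 ≈ -2414.4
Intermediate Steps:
B(Q) = (Q + 2/Q)/(2*Q) (B(Q) = (Q + 2/Q)/((2*Q)) = (Q + 2/Q)*(1/(2*Q)) = (Q + 2/Q)/(2*Q))
B(G(-4)) - 1*2415 = (½ + (-4)⁻²) - 1*2415 = (½ + 1/16) - 2415 = 9/16 - 2415 = -38631/16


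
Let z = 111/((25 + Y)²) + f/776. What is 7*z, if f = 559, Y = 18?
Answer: 7838089/1434824 ≈ 5.4628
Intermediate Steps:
z = 1119727/1434824 (z = 111/((25 + 18)²) + 559/776 = 111/(43²) + 559*(1/776) = 111/1849 + 559/776 = 1119727/1434824 ≈ 0.78039)
7*z = 7*(1119727/1434824) = 7838089/1434824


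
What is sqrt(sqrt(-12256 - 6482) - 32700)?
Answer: sqrt(-32700 + 3*I*sqrt(2082)) ≈ 0.3785 + 180.83*I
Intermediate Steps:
sqrt(sqrt(-12256 - 6482) - 32700) = sqrt(sqrt(-18738) - 32700) = sqrt(3*I*sqrt(2082) - 32700) = sqrt(-32700 + 3*I*sqrt(2082))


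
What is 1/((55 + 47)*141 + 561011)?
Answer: 1/575393 ≈ 1.7379e-6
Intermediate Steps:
1/((55 + 47)*141 + 561011) = 1/(102*141 + 561011) = 1/(14382 + 561011) = 1/575393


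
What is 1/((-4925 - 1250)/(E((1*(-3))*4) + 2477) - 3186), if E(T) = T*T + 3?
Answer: -2624/8366239 ≈ -0.00031364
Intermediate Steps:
E(T) = 3 + T**2 (E(T) = T**2 + 3 = 3 + T**2)
1/((-4925 - 1250)/(E((1*(-3))*4) + 2477) - 3186) = 1/((-4925 - 1250)/((3 + ((1*(-3))*4)**2) + 2477) - 3186) = 1/(-6175/((3 + (-3*4)**2) + 2477) - 3186) = 1/(-6175/((3 + (-12)**2) + 2477) - 3186) = 1/(-6175/((3 + 144) + 2477) - 3186) = 1/(-6175/(147 + 2477) - 3186) = 1/(-6175/2624 - 3186) = 1/(-8366239/2624) = -2624/8366239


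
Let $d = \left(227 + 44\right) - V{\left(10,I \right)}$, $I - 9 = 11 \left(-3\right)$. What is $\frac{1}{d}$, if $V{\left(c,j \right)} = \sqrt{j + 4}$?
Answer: $\frac{271}{73461} + \frac{2 i \sqrt{5}}{73461} \approx 0.003689 + 6.0878 \cdot 10^{-5} i$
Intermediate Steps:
$I = -24$ ($I = 9 + 11 \left(-3\right) = 9 - 33 = -24$)
$V{\left(c,j \right)} = \sqrt{4 + j}$
$d = 271 - 2 i \sqrt{5}$ ($d = \left(227 + 44\right) - \sqrt{4 - 24} = 271 - \sqrt{-20} = 271 - 2 i \sqrt{5} \approx 271.0 - 4.4721 i$)
$\frac{1}{d} = \frac{1}{271 - 2 i \sqrt{5}}$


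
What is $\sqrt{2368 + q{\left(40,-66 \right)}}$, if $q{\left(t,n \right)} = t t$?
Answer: $8 \sqrt{62} \approx 62.992$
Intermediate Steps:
$q{\left(t,n \right)} = t^{2}$
$\sqrt{2368 + q{\left(40,-66 \right)}} = \sqrt{2368 + 40^{2}} = \sqrt{2368 + 1600} = \sqrt{3968} = 8 \sqrt{62}$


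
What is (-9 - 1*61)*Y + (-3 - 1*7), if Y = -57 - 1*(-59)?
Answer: -150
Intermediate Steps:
Y = 2 (Y = -57 + 59 = 2)
(-9 - 1*61)*Y + (-3 - 1*7) = (-9 - 1*61)*2 + (-3 - 1*7) = (-9 - 61)*2 + (-3 - 7) = -70*2 - 10 = -140 - 10 = -150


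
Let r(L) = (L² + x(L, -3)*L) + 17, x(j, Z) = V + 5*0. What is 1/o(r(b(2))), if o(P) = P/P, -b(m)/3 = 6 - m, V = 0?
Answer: 1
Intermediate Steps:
x(j, Z) = 0 (x(j, Z) = 0 + 5*0 = 0 + 0 = 0)
b(m) = -18 + 3*m (b(m) = -3*(6 - m) = -18 + 3*m)
r(L) = 17 + L² (r(L) = (L² + 0*L) + 17 = (L² + 0) + 17 = L² + 17 = 17 + L²)
o(P) = 1
1/o(r(b(2))) = 1/1 = 1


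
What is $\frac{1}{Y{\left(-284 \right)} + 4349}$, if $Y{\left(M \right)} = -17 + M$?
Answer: $\frac{1}{4048} \approx 0.00024704$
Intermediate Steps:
$\frac{1}{Y{\left(-284 \right)} + 4349} = \frac{1}{\left(-17 - 284\right) + 4349} = \frac{1}{-301 + 4349} = \frac{1}{4048}$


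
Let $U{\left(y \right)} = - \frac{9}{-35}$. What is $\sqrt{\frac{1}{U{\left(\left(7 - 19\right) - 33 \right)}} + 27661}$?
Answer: $\frac{2 \sqrt{62246}}{3} \approx 166.33$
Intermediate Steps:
$U{\left(y \right)} = \frac{9}{35}$ ($U{\left(y \right)} = \left(-9\right) \left(- \frac{1}{35}\right) = \frac{9}{35}$)
$\sqrt{\frac{1}{U{\left(\left(7 - 19\right) - 33 \right)}} + 27661} = \sqrt{\frac{1}{\frac{9}{35}} + 27661} = \sqrt{\frac{35}{9} + 27661} = \sqrt{\frac{248984}{9}} = \frac{2 \sqrt{62246}}{3}$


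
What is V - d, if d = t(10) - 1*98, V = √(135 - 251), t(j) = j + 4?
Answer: 84 + 2*I*√29 ≈ 84.0 + 10.77*I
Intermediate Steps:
t(j) = 4 + j
V = 2*I*√29 (V = √(-116) = 2*I*√29 ≈ 10.77*I)
d = -84 (d = (4 + 10) - 1*98 = 14 - 98 = -84)
V - d = 2*I*√29 - 1*(-84) = 2*I*√29 + 84 = 84 + 2*I*√29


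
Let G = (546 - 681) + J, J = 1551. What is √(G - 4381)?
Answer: I*√2965 ≈ 54.452*I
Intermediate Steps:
G = 1416 (G = (546 - 681) + 1551 = -135 + 1551 = 1416)
√(G - 4381) = √(1416 - 4381) = √(-2965) = I*√2965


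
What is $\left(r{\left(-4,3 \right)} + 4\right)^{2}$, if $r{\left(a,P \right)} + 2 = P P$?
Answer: $121$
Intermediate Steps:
$r{\left(a,P \right)} = -2 + P^{2}$ ($r{\left(a,P \right)} = -2 + P P = -2 + P^{2}$)
$\left(r{\left(-4,3 \right)} + 4\right)^{2} = \left(\left(-2 + 3^{2}\right) + 4\right)^{2} = \left(\left(-2 + 9\right) + 4\right)^{2} = \left(7 + 4\right)^{2} = 11^{2} = 121$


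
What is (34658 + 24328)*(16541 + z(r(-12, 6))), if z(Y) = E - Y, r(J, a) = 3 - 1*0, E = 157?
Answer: 984771270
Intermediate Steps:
r(J, a) = 3 (r(J, a) = 3 + 0 = 3)
z(Y) = 157 - Y
(34658 + 24328)*(16541 + z(r(-12, 6))) = (34658 + 24328)*(16541 + (157 - 1*3)) = 58986*(16541 + (157 - 3)) = 58986*(16541 + 154) = 58986*16695 = 984771270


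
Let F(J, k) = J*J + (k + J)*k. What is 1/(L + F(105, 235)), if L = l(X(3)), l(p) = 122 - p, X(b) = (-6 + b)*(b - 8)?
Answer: 1/91032 ≈ 1.0985e-5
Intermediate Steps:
X(b) = (-8 + b)*(-6 + b) (X(b) = (-6 + b)*(-8 + b) = (-8 + b)*(-6 + b))
F(J, k) = J² + k*(J + k) (F(J, k) = J² + (J + k)*k = J² + k*(J + k))
L = 107 (L = 122 - (48 + 3² - 14*3) = 122 - (48 + 9 - 42) = 122 - 1*15 = 122 - 15 = 107)
1/(L + F(105, 235)) = 1/(107 + (105² + 235² + 105*235)) = 1/(107 + (11025 + 55225 + 24675)) = 1/(107 + 90925) = 1/91032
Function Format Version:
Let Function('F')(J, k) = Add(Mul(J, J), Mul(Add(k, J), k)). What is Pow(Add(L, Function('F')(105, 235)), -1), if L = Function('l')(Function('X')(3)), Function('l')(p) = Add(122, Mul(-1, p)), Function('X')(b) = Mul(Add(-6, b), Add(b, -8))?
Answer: Rational(1, 91032) ≈ 1.0985e-5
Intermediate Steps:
Function('X')(b) = Mul(Add(-8, b), Add(-6, b)) (Function('X')(b) = Mul(Add(-6, b), Add(-8, b)) = Mul(Add(-8, b), Add(-6, b)))
Function('F')(J, k) = Add(Pow(J, 2), Mul(k, Add(J, k))) (Function('F')(J, k) = Add(Pow(J, 2), Mul(Add(J, k), k)) = Add(Pow(J, 2), Mul(k, Add(J, k))))
L = 107 (L = Add(122, Mul(-1, Add(48, Pow(3, 2), Mul(-14, 3)))) = Add(122, Mul(-1, Add(48, 9, -42))) = Add(122, Mul(-1, 15)) = Add(122, -15) = 107)
Pow(Add(L, Function('F')(105, 235)), -1) = Pow(Add(107, Add(Pow(105, 2), Pow(235, 2), Mul(105, 235))), -1) = Pow(Add(107, Add(11025, 55225, 24675)), -1) = Pow(Add(107, 90925), -1) = Pow(91032, -1) = Rational(1, 91032)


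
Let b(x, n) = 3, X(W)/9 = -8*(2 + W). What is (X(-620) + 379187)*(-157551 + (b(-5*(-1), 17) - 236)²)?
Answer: -43750353946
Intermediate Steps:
X(W) = -144 - 72*W (X(W) = 9*(-8*(2 + W)) = 9*(-16 - 8*W) = -144 - 72*W)
(X(-620) + 379187)*(-157551 + (b(-5*(-1), 17) - 236)²) = ((-144 - 72*(-620)) + 379187)*(-157551 + (3 - 236)²) = ((-144 + 44640) + 379187)*(-157551 + (-233)²) = (44496 + 379187)*(-157551 + 54289) = 423683*(-103262) = -43750353946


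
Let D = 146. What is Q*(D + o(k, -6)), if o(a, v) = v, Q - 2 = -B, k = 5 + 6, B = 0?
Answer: 280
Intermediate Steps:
k = 11
Q = 2 (Q = 2 - 1*0 = 2 + 0 = 2)
Q*(D + o(k, -6)) = 2*(146 - 6) = 2*140 = 280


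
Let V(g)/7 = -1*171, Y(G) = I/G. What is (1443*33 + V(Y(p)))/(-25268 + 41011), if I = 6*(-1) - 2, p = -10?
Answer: 46422/15743 ≈ 2.9487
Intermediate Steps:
I = -8 (I = -6 - 2 = -8)
Y(G) = -8/G
V(g) = -1197 (V(g) = 7*(-1*171) = 7*(-171) = -1197)
(1443*33 + V(Y(p)))/(-25268 + 41011) = (1443*33 - 1197)/(-25268 + 41011) = (47619 - 1197)/15743 = 46422*(1/15743) = 46422/15743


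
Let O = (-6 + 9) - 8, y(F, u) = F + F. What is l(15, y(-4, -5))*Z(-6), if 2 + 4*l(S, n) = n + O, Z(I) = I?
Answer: 45/2 ≈ 22.500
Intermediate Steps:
y(F, u) = 2*F
O = -5 (O = 3 - 8 = -5)
l(S, n) = -7/4 + n/4 (l(S, n) = -1/2 + (n - 5)/4 = -1/2 + (-5 + n)/4 = -1/2 + (-5/4 + n/4) = -7/4 + n/4)
l(15, y(-4, -5))*Z(-6) = (-7/4 + (2*(-4))/4)*(-6) = (-7/4 + (1/4)*(-8))*(-6) = (-7/4 - 2)*(-6) = -15/4*(-6) = 45/2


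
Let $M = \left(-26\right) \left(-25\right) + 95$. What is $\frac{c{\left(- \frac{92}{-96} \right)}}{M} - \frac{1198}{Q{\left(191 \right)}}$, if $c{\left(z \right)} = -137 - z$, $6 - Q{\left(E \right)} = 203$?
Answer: $\frac{20767973}{3522360} \approx 5.896$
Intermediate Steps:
$Q{\left(E \right)} = -197$ ($Q{\left(E \right)} = 6 - 203 = -197$)
$M = 745$ ($M = 650 + 95 = 745$)
$\frac{c{\left(- \frac{92}{-96} \right)}}{M} - \frac{1198}{Q{\left(191 \right)}} = \frac{-137 - - \frac{92}{-96}}{745} - \frac{1198}{-197} = \left(-137 - \left(-92\right) \left(- \frac{1}{96}\right)\right) \frac{1}{745} - - \frac{1198}{197} = \left(-137 - \frac{23}{24}\right) \frac{1}{745} + \frac{1198}{197} = \left(- \frac{3311}{24}\right) \frac{1}{745} + \frac{1198}{197} = - \frac{3311}{17880} + \frac{1198}{197} = \frac{20767973}{3522360}$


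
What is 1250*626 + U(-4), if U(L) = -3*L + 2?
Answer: 782514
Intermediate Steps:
U(L) = 2 - 3*L
1250*626 + U(-4) = 1250*626 + (2 - 3*(-4)) = 782500 + (2 + 12) = 782500 + 14 = 782514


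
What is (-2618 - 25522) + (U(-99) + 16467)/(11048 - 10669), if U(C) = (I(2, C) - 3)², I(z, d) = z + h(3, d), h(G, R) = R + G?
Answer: -10639184/379 ≈ -28072.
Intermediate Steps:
h(G, R) = G + R
I(z, d) = 3 + d + z (I(z, d) = z + (3 + d) = 3 + d + z)
U(C) = (2 + C)² (U(C) = ((3 + C + 2) - 3)² = ((5 + C) - 3)² = (2 + C)²)
(-2618 - 25522) + (U(-99) + 16467)/(11048 - 10669) = (-2618 - 25522) + ((2 - 99)² + 16467)/(11048 - 10669) = -28140 + ((-97)² + 16467)/379 = -28140 + (9409 + 16467)*(1/379) = -28140 + 25876*(1/379) = -28140 + 25876/379 = -10639184/379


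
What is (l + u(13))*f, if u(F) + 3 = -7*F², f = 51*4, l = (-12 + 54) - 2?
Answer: -233784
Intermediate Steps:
l = 40 (l = 42 - 2 = 40)
f = 204
u(F) = -3 - 7*F²
(l + u(13))*f = (40 + (-3 - 7*13²))*204 = (40 + (-3 - 7*169))*204 = (40 + (-3 - 1183))*204 = (40 - 1186)*204 = -1146*204 = -233784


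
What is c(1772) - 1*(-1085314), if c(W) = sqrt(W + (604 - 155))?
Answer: 1085314 + sqrt(2221) ≈ 1.0854e+6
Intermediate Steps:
c(W) = sqrt(449 + W) (c(W) = sqrt(W + 449) = sqrt(449 + W))
c(1772) - 1*(-1085314) = sqrt(449 + 1772) - 1*(-1085314) = sqrt(2221) + 1085314 = 1085314 + sqrt(2221)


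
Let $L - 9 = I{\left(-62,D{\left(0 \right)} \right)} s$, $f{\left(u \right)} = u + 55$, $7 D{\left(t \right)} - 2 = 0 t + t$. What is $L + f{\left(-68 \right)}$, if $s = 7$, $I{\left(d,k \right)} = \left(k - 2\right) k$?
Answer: $- \frac{52}{7} \approx -7.4286$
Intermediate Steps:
$D{\left(t \right)} = \frac{2}{7} + \frac{t}{7}$ ($D{\left(t \right)} = \frac{2}{7} + \frac{0 t + t}{7} = \frac{2}{7} + \frac{0 + t}{7} = \frac{2}{7} + \frac{t}{7}$)
$I{\left(d,k \right)} = k \left(-2 + k\right)$ ($I{\left(d,k \right)} = \left(-2 + k\right) k = k \left(-2 + k\right)$)
$f{\left(u \right)} = 55 + u$
$L = \frac{39}{7}$ ($L = 9 + \left(\frac{2}{7} + \frac{1}{7} \cdot 0\right) \left(-2 + \left(\frac{2}{7} + \frac{1}{7} \cdot 0\right)\right) 7 = 9 + \left(\frac{2}{7} + 0\right) \left(-2 + \left(\frac{2}{7} + 0\right)\right) 7 = 9 + \frac{2 \left(-2 + \frac{2}{7}\right)}{7} \cdot 7 = 9 + \frac{2}{7} \left(- \frac{12}{7}\right) 7 = 9 - \frac{24}{7} = \frac{39}{7} \approx 5.5714$)
$L + f{\left(-68 \right)} = \frac{39}{7} + \left(55 - 68\right) = \frac{39}{7} - 13 = - \frac{52}{7}$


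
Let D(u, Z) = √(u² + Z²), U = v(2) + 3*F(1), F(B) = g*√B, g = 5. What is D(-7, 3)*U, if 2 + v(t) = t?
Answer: 15*√58 ≈ 114.24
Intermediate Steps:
v(t) = -2 + t
F(B) = 5*√B
U = 15 (U = (-2 + 2) + 3*(5*√1) = 0 + 3*(5*1) = 0 + 3*5 = 0 + 15 = 15)
D(u, Z) = √(Z² + u²)
D(-7, 3)*U = √(3² + (-7)²)*15 = √(9 + 49)*15 = √58*15 = 15*√58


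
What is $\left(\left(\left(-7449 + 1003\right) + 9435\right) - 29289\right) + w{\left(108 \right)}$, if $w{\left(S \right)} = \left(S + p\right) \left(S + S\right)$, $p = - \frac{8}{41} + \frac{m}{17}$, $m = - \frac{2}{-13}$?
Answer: $- \frac{27293468}{9061} \approx -3012.2$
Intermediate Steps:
$m = \frac{2}{13}$ ($m = \left(-2\right) \left(- \frac{1}{13}\right) = \frac{2}{13} \approx 0.15385$)
$p = - \frac{1686}{9061}$ ($p = - \frac{8}{41} + \frac{2}{13 \cdot 17} = \left(-8\right) \frac{1}{41} + \frac{2}{13} \cdot \frac{1}{17} = - \frac{8}{41} + \frac{2}{221} = - \frac{1686}{9061} \approx -0.18607$)
$w{\left(S \right)} = 2 S \left(- \frac{1686}{9061} + S\right)$ ($w{\left(S \right)} = \left(S - \frac{1686}{9061}\right) \left(S + S\right) = \left(- \frac{1686}{9061} + S\right) 2 S = 2 S \left(- \frac{1686}{9061} + S\right)$)
$\left(\left(\left(-7449 + 1003\right) + 9435\right) - 29289\right) + w{\left(108 \right)} = \left(\left(\left(-7449 + 1003\right) + 9435\right) - 29289\right) + \frac{2}{9061} \cdot 108 \left(-1686 + 9061 \cdot 108\right) = \left(\left(-6446 + 9435\right) - 29289\right) + \frac{2}{9061} \cdot 108 \left(-1686 + 978588\right) = \left(2989 - 29289\right) + \frac{2}{9061} \cdot 108 \cdot 976902 = -26300 + \frac{211010832}{9061} = - \frac{27293468}{9061}$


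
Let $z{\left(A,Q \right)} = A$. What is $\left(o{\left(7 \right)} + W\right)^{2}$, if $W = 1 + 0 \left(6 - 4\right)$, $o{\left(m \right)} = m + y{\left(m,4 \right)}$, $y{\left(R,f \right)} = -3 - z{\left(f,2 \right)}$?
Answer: $1$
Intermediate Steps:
$y{\left(R,f \right)} = -3 - f$
$o{\left(m \right)} = -7 + m$ ($o{\left(m \right)} = m - 7 = -7 + m$)
$W = 1$ ($W = 1 + 0 \left(6 - 4\right) = 1 + 0 \cdot 2 = 1 + 0 = 1$)
$\left(o{\left(7 \right)} + W\right)^{2} = \left(\left(-7 + 7\right) + 1\right)^{2} = \left(0 + 1\right)^{2} = 1^{2} = 1$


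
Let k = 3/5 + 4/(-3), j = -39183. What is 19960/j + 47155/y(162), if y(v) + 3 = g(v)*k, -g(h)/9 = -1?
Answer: -3079776635/626928 ≈ -4912.5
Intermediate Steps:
g(h) = 9 (g(h) = -9*(-1) = 9)
k = -11/15 (k = 3*(1/5) + 4*(-1/3) = 3/5 - 4/3 = -11/15 ≈ -0.73333)
y(v) = -48/5 (y(v) = -3 + 9*(-11/15) = -3 - 33/5 = -48/5)
19960/j + 47155/y(162) = 19960/(-39183) + 47155/(-48/5) = 19960*(-1/39183) + 47155*(-5/48) = -19960/39183 - 235775/48 = -3079776635/626928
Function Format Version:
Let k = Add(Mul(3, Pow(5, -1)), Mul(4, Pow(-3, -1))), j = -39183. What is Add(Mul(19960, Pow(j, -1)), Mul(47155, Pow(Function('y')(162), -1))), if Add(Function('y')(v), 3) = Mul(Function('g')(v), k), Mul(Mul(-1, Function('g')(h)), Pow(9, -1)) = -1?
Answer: Rational(-3079776635, 626928) ≈ -4912.5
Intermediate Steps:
Function('g')(h) = 9 (Function('g')(h) = Mul(-9, -1) = 9)
k = Rational(-11, 15) (k = Add(Mul(3, Rational(1, 5)), Mul(4, Rational(-1, 3))) = Add(Rational(3, 5), Rational(-4, 3)) = Rational(-11, 15) ≈ -0.73333)
Function('y')(v) = Rational(-48, 5) (Function('y')(v) = Add(-3, Mul(9, Rational(-11, 15))) = Add(-3, Rational(-33, 5)) = Rational(-48, 5))
Add(Mul(19960, Pow(j, -1)), Mul(47155, Pow(Function('y')(162), -1))) = Add(Mul(19960, Pow(-39183, -1)), Mul(47155, Pow(Rational(-48, 5), -1))) = Add(Mul(19960, Rational(-1, 39183)), Mul(47155, Rational(-5, 48))) = Add(Rational(-19960, 39183), Rational(-235775, 48)) = Rational(-3079776635, 626928)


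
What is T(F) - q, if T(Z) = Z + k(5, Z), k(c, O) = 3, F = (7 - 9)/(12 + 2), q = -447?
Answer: 3149/7 ≈ 449.86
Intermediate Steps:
F = -⅐ (F = -2/14 = -2*1/14 = -⅐ ≈ -0.14286)
T(Z) = 3 + Z (T(Z) = Z + 3 = 3 + Z)
T(F) - q = (3 - ⅐) - 1*(-447) = 20/7 + 447 = 3149/7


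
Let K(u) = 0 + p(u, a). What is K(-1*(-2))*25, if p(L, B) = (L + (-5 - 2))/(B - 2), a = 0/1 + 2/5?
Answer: 625/8 ≈ 78.125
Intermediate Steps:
a = ⅖ (a = 0*1 + 2*(⅕) = 0 + ⅖ = ⅖ ≈ 0.40000)
p(L, B) = (-7 + L)/(-2 + B) (p(L, B) = (L - 7)/(-2 + B) = (-7 + L)/(-2 + B))
K(u) = 35/8 - 5*u/8 (K(u) = 0 + (-7 + u)/(-2 + ⅖) = 0 + (-7 + u)/(-8/5) = 0 - 5*(-7 + u)/8 = 0 + (35/8 - 5*u/8) = 35/8 - 5*u/8)
K(-1*(-2))*25 = (35/8 - (-5)*(-2)/8)*25 = (35/8 - 5/8*2)*25 = (35/8 - 5/4)*25 = (25/8)*25 = 625/8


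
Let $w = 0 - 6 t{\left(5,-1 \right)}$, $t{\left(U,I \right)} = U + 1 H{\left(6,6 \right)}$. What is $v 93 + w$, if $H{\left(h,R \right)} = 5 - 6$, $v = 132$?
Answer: $12252$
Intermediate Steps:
$H{\left(h,R \right)} = -1$ ($H{\left(h,R \right)} = 5 - 6 = -1$)
$t{\left(U,I \right)} = -1 + U$ ($t{\left(U,I \right)} = U + 1 \left(-1\right) = U - 1 = -1 + U$)
$w = -24$ ($w = 0 - 6 \left(-1 + 5\right) = 0 - 24 = -24$)
$v 93 + w = 132 \cdot 93 - 24 = 12276 - 24 = 12252$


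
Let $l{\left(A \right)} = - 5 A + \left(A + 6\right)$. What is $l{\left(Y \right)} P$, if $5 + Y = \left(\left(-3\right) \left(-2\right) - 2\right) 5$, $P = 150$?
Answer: $-8100$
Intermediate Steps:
$Y = 15$ ($Y = -5 + \left(\left(-3\right) \left(-2\right) - 2\right) 5 = -5 + \left(6 - 2\right) 5 = -5 + 4 \cdot 5 = -5 + 20 = 15$)
$l{\left(A \right)} = 6 - 4 A$ ($l{\left(A \right)} = - 5 A + \left(6 + A\right) = 6 - 4 A$)
$l{\left(Y \right)} P = \left(6 - 60\right) 150 = \left(-54\right) 150 = -8100$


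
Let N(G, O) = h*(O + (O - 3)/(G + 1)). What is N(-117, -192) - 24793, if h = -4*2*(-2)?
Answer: -807305/29 ≈ -27838.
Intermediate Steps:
h = 16 (h = -8*(-2) = 16)
N(G, O) = 16*O + 16*(-3 + O)/(1 + G) (N(G, O) = 16*(O + (O - 3)/(G + 1)) = 16*(O + (-3 + O)/(1 + G)) = 16*O + 16*(-3 + O)/(1 + G))
N(-117, -192) - 24793 = 16*(-3 + 2*(-192) - 117*(-192))/(1 - 117) - 24793 = 16*(-3 - 384 + 22464)/(-116) - 24793 = 16*(-1/116)*22077 - 24793 = -88308/29 - 24793 = -807305/29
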